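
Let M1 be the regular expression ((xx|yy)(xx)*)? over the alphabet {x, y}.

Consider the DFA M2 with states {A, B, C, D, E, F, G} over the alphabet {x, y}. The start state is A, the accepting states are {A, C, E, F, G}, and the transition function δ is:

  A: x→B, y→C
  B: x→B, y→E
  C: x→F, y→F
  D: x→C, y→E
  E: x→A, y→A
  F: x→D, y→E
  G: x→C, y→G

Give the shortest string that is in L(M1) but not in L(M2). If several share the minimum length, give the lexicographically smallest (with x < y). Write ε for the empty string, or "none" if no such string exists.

xx

The string xx is accepted by M1 but not by M2.
No shorter string lies in the difference, and xx is the lexicographically first length-2 string in L(M1) \ L(M2).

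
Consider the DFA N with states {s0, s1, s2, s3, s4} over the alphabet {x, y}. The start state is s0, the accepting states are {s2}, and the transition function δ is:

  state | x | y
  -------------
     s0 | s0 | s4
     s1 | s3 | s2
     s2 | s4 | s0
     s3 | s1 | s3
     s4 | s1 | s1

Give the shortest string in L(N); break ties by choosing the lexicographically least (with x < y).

A breadth-first search from s0 reaches an accepting state first via the path s0 → s4 → s1 → s2 on input yxy.
No string of length < 3 is accepted (BFS exhausts all shorter strings without reaching an accepting state), and yxy is the lexicographically least accepting string of length 3.

yxy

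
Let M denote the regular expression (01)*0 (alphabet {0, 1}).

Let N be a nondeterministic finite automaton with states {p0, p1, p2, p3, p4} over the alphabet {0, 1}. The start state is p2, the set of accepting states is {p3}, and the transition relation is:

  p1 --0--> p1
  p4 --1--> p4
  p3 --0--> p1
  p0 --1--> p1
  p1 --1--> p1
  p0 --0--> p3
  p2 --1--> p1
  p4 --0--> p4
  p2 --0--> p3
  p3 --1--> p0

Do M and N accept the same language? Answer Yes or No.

Yes

Converting the expression M to a DFA (subset construction, then merging equivalent states) gives the minimal DFA with states {m0, m1, m2}, start state m0, accepting states {m1} and transitions m0: 0→m1, 1→m2; m1: 0→m2, 1→m0; m2: 0→m2, 1→m2.
Exploring the product automaton M × N from the start pair (m0, p2), following both machines on each input symbol, reaches 4 state pairs: (m0, p2), (m1, p3), (m2, p1), (m0, p0).
M accepts in {m1} and N accepts in {p3}. In every reachable pair the two components are either both accepting — (m1, p3) — or both non-accepting, so no string is accepted by exactly one of the machines: L(M) \ L(N) and L(N) \ L(M) are both empty.
Hence every string is accepted by M iff it is accepted by N, and the two languages coincide.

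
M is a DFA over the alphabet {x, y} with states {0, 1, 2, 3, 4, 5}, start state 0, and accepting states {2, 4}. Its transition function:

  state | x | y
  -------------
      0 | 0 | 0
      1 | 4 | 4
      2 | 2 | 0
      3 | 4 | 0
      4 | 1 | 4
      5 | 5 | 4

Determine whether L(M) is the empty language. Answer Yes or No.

The states reachable from the start state are {0}.
None of the accepting states {2, 4} is reachable, so no string is accepted and L(M) = ∅.

Yes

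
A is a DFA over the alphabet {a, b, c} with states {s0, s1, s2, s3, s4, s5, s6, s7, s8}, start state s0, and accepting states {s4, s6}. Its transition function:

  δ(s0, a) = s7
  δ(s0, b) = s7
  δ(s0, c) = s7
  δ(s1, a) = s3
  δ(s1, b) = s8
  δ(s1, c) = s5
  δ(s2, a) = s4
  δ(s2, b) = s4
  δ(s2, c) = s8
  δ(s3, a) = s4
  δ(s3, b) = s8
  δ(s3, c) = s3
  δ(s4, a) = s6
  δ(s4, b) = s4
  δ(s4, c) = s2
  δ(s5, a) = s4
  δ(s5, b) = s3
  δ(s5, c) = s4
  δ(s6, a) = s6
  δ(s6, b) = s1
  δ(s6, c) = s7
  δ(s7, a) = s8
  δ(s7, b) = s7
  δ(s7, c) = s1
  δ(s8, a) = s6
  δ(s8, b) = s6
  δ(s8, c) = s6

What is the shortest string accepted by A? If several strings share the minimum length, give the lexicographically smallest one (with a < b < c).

aaa

A breadth-first search from s0 reaches an accepting state first via the path s0 → s7 → s8 → s6 on input aaa.
No string of length < 3 is accepted (BFS exhausts all shorter strings without reaching an accepting state), and aaa is the lexicographically least accepting string of length 3.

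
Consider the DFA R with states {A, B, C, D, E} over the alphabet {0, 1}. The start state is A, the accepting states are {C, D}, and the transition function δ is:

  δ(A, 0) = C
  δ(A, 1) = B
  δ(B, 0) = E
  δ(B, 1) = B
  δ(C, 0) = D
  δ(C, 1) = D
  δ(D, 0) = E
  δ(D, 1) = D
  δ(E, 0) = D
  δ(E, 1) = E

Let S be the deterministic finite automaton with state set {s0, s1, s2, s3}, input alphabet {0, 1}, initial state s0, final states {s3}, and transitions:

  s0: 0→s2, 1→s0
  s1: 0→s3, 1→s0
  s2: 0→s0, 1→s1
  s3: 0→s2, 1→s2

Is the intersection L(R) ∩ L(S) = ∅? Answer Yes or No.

No

The string 1010 is accepted by both R and S.
Hence L(R) ∩ L(S) ≠ ∅.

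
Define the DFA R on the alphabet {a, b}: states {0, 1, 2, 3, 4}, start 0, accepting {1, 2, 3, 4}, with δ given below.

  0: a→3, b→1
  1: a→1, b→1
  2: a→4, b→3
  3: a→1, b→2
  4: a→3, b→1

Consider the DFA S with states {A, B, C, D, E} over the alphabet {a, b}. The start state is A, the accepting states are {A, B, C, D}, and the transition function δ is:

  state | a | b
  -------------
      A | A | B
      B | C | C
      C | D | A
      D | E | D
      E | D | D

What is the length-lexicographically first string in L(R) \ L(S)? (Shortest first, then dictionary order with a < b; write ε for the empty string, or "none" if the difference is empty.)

baaa

The string baaa is accepted by R but not by S.
No shorter string lies in the difference, and baaa is the lexicographically first length-4 string in L(R) \ L(S).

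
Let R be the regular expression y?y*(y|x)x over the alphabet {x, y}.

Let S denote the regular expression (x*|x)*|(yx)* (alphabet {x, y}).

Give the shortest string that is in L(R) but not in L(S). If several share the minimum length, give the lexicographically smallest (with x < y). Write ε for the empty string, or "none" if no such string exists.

yxx

The string yxx is accepted by R but not by S.
No shorter string lies in the difference, and yxx is the lexicographically first length-3 string in L(R) \ L(S).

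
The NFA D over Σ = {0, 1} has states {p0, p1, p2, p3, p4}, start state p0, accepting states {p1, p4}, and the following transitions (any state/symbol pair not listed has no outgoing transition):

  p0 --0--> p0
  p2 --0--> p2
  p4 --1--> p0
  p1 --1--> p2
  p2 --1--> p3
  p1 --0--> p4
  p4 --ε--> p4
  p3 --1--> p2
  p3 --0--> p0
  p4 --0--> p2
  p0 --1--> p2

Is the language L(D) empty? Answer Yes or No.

The states reachable from the start state are {p0, p2, p3}.
None of the accepting states {p1, p4} is reachable, so no string is accepted and L(D) = ∅.

Yes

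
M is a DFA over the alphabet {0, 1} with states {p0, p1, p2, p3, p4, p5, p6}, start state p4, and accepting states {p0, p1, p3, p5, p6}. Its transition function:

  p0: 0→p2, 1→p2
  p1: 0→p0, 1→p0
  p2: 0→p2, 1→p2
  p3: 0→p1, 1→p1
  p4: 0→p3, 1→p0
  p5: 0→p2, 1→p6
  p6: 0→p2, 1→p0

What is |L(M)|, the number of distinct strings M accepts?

8

The useful subgraph on states {p0, p1, p3, p4} is acyclic, so L(M) is finite; the longest accepting path visits 4 useful states, giving maximum string length 3.
Counting accepting paths from p4 by length: 2 of length 1, 2 of length 2, 4 of length 3. Total 8.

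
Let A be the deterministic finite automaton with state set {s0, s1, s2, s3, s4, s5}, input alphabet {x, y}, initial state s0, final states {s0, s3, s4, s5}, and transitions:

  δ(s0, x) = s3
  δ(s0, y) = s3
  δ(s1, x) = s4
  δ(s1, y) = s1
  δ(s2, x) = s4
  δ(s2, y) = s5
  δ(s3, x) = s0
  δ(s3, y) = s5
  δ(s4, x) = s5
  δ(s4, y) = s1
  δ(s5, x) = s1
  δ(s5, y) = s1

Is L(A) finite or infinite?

State s0 is reachable from the start and can reach an accepting state, and it lies on the cycle s0 → s3 → s0.
Traversing that cycle any number of times yields accepted strings of unbounded length, so the language is infinite.

infinite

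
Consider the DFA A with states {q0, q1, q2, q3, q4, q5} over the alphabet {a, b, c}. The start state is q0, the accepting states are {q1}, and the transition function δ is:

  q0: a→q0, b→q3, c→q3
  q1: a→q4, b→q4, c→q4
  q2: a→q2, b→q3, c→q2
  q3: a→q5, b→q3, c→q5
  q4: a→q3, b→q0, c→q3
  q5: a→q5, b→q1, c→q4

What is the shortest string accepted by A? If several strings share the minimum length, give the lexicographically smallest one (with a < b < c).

bab

A breadth-first search from q0 reaches an accepting state first via the path q0 → q3 → q5 → q1 on input bab.
No string of length < 3 is accepted (BFS exhausts all shorter strings without reaching an accepting state), and bab is the lexicographically least accepting string of length 3.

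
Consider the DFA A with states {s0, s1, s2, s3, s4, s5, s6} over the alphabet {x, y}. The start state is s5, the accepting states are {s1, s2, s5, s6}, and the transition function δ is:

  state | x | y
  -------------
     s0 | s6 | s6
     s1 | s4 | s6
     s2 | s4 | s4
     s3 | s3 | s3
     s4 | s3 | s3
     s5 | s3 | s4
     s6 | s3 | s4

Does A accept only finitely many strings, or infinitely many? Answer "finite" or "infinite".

finite

The useful states (reachable from s5 and able to reach an accepting state) are {s5}.
Restricted to these states the transition graph has no cycle, so every accepting path has bounded length and L is finite.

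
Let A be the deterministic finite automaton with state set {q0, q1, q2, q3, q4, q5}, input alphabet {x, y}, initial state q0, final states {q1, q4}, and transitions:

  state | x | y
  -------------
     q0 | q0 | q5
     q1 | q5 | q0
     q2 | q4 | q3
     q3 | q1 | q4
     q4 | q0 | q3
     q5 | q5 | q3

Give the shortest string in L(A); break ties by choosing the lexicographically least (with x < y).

yyx

A breadth-first search from q0 reaches an accepting state first via the path q0 → q5 → q3 → q1 on input yyx.
No string of length < 3 is accepted (BFS exhausts all shorter strings without reaching an accepting state), and yyx is the lexicographically least accepting string of length 3.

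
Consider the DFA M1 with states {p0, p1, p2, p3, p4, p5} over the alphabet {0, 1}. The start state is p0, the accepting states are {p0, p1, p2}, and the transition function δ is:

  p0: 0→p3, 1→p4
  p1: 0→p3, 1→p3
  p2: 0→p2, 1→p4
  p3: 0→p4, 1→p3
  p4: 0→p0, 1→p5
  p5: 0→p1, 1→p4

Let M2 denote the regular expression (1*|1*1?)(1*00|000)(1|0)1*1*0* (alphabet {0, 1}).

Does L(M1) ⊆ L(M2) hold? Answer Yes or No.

The empty string ε is in L(M1) but not in L(M2).
So L(M1) ⊄ L(M2).

No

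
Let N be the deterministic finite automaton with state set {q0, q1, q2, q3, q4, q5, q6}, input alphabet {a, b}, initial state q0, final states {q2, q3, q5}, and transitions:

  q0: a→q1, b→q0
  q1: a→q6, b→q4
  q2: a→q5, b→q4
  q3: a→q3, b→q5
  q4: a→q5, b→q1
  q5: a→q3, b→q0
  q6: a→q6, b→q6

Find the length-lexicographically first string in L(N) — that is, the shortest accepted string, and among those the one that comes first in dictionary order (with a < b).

aba

A breadth-first search from q0 reaches an accepting state first via the path q0 → q1 → q4 → q5 on input aba.
No string of length < 3 is accepted (BFS exhausts all shorter strings without reaching an accepting state), and aba is the lexicographically least accepting string of length 3.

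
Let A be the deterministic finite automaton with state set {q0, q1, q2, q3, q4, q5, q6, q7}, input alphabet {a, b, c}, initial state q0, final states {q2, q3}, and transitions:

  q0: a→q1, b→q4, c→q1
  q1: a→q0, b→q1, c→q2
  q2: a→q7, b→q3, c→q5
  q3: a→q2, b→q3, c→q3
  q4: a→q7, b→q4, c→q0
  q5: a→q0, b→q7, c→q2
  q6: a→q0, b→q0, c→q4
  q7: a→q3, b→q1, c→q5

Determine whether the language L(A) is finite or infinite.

infinite

State q0 is reachable from the start and can reach an accepting state, and it lies on the cycle q0 → q1 → q0.
Traversing that cycle any number of times yields accepted strings of unbounded length, so the language is infinite.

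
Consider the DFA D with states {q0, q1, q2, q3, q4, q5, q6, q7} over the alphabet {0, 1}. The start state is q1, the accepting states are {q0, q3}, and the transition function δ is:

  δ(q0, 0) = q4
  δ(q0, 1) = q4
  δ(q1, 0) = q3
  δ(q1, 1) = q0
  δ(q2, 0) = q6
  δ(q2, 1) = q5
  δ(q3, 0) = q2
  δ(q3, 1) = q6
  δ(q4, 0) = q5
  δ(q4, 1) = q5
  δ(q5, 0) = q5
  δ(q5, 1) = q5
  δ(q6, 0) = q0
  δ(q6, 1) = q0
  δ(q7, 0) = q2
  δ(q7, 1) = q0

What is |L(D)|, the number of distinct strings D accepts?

The useful subgraph on states {q0, q1, q2, q3, q6} is acyclic, so L(D) is finite; the longest accepting path visits 5 useful states, giving maximum string length 4.
Counting accepting paths from q1 by length: 2 of length 1, 2 of length 3, 2 of length 4. Total 6.

6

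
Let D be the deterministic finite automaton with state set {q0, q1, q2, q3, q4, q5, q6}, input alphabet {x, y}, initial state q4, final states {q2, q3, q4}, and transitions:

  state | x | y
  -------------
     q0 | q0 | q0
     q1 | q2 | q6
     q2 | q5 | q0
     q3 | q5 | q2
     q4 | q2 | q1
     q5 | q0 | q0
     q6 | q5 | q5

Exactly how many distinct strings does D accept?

The useful subgraph on states {q1, q2, q4} is acyclic, so L(D) is finite; the longest accepting path visits 3 useful states, giving maximum string length 2.
Counting accepting paths from q4 by length: 1 of length 0, 1 of length 1, 1 of length 2. Total 3.

3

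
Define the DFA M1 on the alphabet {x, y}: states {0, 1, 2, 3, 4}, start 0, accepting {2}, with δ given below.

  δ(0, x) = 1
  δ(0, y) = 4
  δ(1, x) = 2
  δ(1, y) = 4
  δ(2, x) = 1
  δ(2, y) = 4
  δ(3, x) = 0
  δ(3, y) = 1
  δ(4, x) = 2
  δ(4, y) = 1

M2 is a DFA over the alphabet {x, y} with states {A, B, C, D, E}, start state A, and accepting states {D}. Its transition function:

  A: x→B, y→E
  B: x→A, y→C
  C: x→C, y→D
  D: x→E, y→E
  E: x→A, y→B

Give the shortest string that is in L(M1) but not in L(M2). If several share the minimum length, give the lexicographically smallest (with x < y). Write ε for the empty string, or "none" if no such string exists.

The string xx is accepted by M1 but not by M2.
No shorter string lies in the difference, and xx is the lexicographically first length-2 string in L(M1) \ L(M2).

xx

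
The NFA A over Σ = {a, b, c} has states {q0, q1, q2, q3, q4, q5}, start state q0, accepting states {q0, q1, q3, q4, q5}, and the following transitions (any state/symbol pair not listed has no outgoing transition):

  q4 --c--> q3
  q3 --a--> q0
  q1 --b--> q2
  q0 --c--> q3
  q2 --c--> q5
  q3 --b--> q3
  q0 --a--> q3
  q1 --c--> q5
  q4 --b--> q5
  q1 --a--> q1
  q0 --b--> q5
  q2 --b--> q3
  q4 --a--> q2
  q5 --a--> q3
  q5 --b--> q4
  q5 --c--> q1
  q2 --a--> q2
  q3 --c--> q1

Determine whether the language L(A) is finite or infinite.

infinite

State q0 is reachable from the start and can reach an accepting state, and it lies on the cycle q0 → q3 → q0.
Traversing that cycle any number of times yields accepted strings of unbounded length, so the language is infinite.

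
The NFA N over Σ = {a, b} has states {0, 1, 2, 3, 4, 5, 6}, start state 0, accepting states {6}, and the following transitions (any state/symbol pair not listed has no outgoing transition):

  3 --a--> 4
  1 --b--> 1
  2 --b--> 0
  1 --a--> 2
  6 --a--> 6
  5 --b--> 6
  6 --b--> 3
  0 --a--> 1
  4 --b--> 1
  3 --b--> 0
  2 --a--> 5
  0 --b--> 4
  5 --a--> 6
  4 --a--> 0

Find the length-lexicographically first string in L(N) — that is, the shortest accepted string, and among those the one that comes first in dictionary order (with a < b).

A breadth-first search from 0 reaches an accepting state first via the path 0 → 1 → 2 → 5 → 6 on input aaaa.
No string of length < 4 is accepted (BFS exhausts all shorter strings without reaching an accepting state), and aaaa is the lexicographically least accepting string of length 4.

aaaa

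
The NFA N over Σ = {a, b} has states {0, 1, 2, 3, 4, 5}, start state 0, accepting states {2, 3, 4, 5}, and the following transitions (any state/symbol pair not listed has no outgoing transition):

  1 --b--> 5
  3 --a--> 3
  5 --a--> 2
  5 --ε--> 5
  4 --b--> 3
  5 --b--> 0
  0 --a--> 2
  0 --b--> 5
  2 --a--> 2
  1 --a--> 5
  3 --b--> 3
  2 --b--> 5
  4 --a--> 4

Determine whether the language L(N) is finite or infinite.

State 2 is reachable from the start and can reach an accepting state, and it lies on the cycle 2 → 2.
Traversing that cycle any number of times yields accepted strings of unbounded length, so the language is infinite.

infinite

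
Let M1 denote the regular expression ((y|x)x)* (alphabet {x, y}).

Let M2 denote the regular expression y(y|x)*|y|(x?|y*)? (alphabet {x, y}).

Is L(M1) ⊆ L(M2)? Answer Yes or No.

No

The string xx is in L(M1) but not in L(M2).
So L(M1) ⊄ L(M2).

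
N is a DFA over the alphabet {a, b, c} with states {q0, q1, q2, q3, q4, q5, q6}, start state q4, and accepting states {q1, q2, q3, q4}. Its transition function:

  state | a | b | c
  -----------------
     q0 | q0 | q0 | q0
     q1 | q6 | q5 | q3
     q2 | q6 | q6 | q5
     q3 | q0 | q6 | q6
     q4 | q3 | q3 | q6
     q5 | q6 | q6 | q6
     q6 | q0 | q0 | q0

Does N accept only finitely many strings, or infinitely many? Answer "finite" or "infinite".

finite

The useful states (reachable from q4 and able to reach an accepting state) are {q3, q4}.
Restricted to these states the transition graph has no cycle, so every accepting path has bounded length and L is finite.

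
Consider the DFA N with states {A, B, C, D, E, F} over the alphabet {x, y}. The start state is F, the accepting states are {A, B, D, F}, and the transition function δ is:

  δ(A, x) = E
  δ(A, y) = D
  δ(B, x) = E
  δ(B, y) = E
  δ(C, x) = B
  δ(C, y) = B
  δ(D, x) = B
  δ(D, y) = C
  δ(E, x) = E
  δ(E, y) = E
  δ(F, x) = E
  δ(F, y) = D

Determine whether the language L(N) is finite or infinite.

The useful states (reachable from F and able to reach an accepting state) are {B, C, D, F}.
Restricted to these states the transition graph has no cycle, so every accepting path has bounded length and L is finite.

finite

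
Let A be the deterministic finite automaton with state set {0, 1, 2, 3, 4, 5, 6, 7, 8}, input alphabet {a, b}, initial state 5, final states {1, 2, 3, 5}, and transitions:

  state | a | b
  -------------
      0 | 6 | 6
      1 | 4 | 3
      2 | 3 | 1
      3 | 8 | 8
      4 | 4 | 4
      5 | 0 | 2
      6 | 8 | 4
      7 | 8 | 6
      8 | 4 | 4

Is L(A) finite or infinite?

The useful states (reachable from 5 and able to reach an accepting state) are {1, 2, 3, 5}.
Restricted to these states the transition graph has no cycle, so every accepting path has bounded length and L is finite.

finite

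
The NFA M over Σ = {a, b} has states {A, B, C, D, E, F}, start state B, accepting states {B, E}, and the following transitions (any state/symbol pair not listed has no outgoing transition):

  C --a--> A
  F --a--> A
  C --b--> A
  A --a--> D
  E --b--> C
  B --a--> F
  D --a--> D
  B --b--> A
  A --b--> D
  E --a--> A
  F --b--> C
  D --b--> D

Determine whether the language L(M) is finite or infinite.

The useful states (reachable from B and able to reach an accepting state) are {B}.
Restricted to these states the transition graph has no cycle, so every accepting path has bounded length and L is finite.

finite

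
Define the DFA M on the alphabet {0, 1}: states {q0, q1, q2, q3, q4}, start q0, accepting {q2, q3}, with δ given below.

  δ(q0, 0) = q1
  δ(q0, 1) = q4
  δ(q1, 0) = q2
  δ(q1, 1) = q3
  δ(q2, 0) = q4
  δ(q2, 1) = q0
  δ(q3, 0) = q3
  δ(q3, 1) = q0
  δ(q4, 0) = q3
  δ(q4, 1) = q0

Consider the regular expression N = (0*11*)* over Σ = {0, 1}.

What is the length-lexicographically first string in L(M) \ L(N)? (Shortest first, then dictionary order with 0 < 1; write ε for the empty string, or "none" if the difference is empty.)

00

The string 00 is accepted by M but not by N.
No shorter string lies in the difference, and 00 is the lexicographically first length-2 string in L(M) \ L(N).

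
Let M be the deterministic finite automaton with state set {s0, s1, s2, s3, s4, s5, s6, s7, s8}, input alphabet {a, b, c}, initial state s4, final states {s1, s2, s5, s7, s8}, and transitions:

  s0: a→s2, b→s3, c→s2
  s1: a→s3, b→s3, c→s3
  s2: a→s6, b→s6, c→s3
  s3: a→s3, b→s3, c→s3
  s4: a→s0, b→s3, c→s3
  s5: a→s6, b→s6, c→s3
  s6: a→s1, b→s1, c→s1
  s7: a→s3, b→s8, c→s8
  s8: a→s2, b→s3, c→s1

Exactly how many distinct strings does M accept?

14

The useful subgraph on states {s0, s1, s2, s4, s6} is acyclic, so L(M) is finite; the longest accepting path visits 5 useful states, giving maximum string length 4.
Counting accepting paths from s4 by length: 2 of length 2, 12 of length 4. Total 14.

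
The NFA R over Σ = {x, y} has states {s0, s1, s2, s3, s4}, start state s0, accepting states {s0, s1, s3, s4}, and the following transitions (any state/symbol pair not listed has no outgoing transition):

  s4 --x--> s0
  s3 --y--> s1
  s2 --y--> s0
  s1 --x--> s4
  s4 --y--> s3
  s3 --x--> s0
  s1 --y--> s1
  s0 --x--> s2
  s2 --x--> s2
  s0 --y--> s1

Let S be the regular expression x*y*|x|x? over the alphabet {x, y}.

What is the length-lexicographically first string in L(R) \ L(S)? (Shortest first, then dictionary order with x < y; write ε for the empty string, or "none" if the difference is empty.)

yx

The string yx is accepted by R but not by S.
No shorter string lies in the difference, and yx is the lexicographically first length-2 string in L(R) \ L(S).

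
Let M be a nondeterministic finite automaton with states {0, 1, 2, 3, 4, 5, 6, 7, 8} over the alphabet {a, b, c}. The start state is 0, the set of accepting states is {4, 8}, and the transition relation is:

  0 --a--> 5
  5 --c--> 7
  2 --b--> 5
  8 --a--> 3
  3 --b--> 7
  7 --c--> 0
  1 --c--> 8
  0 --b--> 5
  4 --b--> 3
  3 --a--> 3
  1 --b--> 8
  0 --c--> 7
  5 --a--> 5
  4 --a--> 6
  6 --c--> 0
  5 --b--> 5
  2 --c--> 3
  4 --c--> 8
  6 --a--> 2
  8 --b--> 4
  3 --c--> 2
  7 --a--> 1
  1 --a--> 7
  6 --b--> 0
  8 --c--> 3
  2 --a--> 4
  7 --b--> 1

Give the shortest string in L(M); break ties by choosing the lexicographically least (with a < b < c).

A breadth-first search from 0 reaches an accepting state first via the path 0 → 7 → 1 → 8 on input cab.
No string of length < 3 is accepted (BFS exhausts all shorter strings without reaching an accepting state), and cab is the lexicographically least accepting string of length 3.

cab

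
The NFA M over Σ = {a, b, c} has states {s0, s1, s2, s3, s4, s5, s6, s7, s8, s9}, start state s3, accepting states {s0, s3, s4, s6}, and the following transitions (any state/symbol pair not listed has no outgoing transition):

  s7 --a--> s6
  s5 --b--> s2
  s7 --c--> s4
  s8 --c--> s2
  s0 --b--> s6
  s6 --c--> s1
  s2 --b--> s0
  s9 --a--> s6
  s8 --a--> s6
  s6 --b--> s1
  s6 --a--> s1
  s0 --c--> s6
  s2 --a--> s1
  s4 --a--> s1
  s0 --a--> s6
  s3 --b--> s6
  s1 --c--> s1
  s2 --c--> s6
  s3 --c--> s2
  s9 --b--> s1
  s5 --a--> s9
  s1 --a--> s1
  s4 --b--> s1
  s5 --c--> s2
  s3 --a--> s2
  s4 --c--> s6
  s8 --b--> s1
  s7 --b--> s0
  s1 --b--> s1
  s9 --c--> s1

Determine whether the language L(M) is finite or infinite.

The useful states (reachable from s3 and able to reach an accepting state) are {s0, s2, s3, s6}.
Restricted to these states the transition graph has no cycle, so every accepting path has bounded length and L is finite.

finite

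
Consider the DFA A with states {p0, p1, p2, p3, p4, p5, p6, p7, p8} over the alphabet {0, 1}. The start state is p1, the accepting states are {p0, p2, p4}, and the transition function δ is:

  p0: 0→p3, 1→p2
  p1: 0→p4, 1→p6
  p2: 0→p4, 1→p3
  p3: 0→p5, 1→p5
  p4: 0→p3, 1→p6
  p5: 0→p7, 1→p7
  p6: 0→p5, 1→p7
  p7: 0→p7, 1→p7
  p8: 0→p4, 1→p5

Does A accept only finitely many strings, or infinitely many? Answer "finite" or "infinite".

finite

The useful states (reachable from p1 and able to reach an accepting state) are {p1, p4}.
Restricted to these states the transition graph has no cycle, so every accepting path has bounded length and L is finite.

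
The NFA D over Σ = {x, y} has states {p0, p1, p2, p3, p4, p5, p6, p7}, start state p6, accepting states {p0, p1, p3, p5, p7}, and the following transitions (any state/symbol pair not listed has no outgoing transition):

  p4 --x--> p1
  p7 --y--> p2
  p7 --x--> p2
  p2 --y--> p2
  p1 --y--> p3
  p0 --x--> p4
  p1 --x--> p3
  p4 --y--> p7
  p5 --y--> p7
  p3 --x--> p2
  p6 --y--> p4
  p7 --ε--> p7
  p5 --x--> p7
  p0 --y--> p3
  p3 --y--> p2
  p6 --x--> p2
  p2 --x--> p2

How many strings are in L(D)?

The useful subgraph on states {p1, p3, p4, p6, p7} is acyclic, so L(D) is finite; the longest accepting path visits 4 useful states, giving maximum string length 3.
Counting accepting paths from p6 by length: 2 of length 2, 2 of length 3. Total 4.

4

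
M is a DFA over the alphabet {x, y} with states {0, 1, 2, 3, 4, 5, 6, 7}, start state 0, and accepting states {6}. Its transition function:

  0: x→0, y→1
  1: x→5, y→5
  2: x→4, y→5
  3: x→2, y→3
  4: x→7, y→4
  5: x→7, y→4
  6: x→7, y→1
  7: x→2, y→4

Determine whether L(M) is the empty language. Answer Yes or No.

The states reachable from the start state are {0, 1, 2, 4, 5, 7}.
None of the accepting states {6} is reachable, so no string is accepted and L(M) = ∅.

Yes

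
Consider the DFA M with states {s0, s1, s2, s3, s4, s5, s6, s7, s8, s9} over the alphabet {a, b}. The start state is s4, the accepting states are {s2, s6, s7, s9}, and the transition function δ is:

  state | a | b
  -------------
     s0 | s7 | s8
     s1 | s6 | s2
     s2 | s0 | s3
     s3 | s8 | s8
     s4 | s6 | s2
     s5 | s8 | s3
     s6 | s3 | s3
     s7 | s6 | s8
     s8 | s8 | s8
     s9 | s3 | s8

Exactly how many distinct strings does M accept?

The useful subgraph on states {s0, s2, s4, s6, s7} is acyclic, so L(M) is finite; the longest accepting path visits 5 useful states, giving maximum string length 4.
Counting accepting paths from s4 by length: 2 of length 1, 1 of length 3, 1 of length 4. Total 4.

4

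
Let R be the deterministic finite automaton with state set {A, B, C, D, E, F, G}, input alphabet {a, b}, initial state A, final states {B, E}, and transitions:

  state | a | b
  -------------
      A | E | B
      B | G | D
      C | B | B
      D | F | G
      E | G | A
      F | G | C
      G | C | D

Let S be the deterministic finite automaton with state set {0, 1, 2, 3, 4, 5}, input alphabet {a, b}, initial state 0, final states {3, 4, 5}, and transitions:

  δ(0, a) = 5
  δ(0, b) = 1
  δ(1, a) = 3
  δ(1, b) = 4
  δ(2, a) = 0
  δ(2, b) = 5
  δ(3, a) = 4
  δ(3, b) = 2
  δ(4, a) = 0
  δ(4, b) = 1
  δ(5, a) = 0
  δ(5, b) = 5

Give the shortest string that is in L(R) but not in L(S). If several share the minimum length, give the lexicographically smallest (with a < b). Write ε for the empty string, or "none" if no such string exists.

The string b is accepted by R but not by S.
No shorter string lies in the difference, and b is the lexicographically first length-1 string in L(R) \ L(S).

b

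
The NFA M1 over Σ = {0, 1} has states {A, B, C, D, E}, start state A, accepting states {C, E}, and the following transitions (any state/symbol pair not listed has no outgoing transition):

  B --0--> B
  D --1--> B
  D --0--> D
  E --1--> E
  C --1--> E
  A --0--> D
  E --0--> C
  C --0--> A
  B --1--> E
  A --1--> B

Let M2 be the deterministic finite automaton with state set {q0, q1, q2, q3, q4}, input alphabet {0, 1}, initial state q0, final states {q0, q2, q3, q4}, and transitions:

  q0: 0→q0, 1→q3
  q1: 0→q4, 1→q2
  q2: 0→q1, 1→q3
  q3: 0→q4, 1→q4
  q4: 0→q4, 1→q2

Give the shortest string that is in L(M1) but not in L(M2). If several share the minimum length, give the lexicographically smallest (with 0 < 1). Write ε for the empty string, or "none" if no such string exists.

The string 1010 is accepted by M1 but not by M2.
No shorter string lies in the difference, and 1010 is the lexicographically first length-4 string in L(M1) \ L(M2).

1010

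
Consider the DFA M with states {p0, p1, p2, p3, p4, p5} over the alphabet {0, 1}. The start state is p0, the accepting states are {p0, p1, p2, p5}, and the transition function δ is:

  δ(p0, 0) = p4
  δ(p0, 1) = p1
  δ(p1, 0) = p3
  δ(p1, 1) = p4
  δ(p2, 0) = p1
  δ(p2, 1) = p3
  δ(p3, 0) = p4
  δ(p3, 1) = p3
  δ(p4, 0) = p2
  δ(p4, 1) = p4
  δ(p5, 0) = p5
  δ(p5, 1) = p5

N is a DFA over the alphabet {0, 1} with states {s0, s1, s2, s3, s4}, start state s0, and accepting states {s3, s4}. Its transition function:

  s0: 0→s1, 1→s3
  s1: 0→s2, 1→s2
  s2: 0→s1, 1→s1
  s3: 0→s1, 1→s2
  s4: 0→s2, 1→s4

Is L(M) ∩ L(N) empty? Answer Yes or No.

No

The string 1 is accepted by both M and N.
Hence L(M) ∩ L(N) ≠ ∅.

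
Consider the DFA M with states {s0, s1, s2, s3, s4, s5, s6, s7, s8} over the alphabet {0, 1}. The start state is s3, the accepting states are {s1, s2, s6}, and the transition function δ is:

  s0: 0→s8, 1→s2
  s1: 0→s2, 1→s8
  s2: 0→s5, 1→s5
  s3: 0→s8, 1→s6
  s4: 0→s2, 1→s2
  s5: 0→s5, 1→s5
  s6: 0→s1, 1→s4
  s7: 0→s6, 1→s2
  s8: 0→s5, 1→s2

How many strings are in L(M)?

The useful subgraph on states {s1, s2, s3, s4, s6, s8} is acyclic, so L(M) is finite; the longest accepting path visits 5 useful states, giving maximum string length 4.
Counting accepting paths from s3 by length: 1 of length 1, 2 of length 2, 3 of length 3, 1 of length 4. Total 7.

7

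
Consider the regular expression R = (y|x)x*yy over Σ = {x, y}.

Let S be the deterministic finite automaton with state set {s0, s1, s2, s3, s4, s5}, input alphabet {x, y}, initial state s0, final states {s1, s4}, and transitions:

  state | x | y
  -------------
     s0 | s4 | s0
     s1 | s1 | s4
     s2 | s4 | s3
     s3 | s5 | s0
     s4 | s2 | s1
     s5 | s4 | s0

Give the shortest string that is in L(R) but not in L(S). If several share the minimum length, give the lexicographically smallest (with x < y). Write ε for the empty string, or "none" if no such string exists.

The string yyy is accepted by R but not by S.
No shorter string lies in the difference, and yyy is the lexicographically first length-3 string in L(R) \ L(S).

yyy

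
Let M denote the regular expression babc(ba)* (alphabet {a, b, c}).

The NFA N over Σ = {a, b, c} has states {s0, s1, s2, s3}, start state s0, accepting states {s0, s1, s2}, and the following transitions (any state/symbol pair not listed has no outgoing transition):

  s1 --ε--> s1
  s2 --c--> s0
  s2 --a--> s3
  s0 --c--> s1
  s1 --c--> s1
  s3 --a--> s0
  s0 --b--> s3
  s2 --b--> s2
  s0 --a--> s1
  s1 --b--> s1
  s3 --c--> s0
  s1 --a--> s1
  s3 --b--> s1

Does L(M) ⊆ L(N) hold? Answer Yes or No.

Yes

Converting the expression M to a DFA (subset construction, then merging equivalent states) gives the minimal DFA with states {m0, m1, m2, m3, m4, m5, m6}, start state m0, accepting states {m5} and transitions m0: a→m1, b→m2, c→m1; m1: a→m1, b→m1, c→m1; m2: a→m3, b→m1, c→m1; m3: a→m1, b→m4, c→m1; m4: a→m1, b→m1, c→m5; m5: a→m1, b→m6, c→m1; m6: a→m5, b→m1, c→m1.
Exploring the product automaton M × N from the start pair (m0, s0), following both machines on each input symbol, reaches 9 state pairs: (m0, s0), (m1, s1), (m2, s3), (m3, s0), (m1, s0), (m4, s3), (m1, s3), (m5, s0), (m6, s3).
M accepts in {m5} and N accepts in {s0, s1, s2}. The reachable pairs whose M-component is accepting are (m5, s0); in each of them the N-component is accepting too, so the product for L(M) \ L(N) (M-component accepting, N-component rejecting) has no reachable accepting pair and the difference is empty.
Hence every string in L(M) is also in L(N).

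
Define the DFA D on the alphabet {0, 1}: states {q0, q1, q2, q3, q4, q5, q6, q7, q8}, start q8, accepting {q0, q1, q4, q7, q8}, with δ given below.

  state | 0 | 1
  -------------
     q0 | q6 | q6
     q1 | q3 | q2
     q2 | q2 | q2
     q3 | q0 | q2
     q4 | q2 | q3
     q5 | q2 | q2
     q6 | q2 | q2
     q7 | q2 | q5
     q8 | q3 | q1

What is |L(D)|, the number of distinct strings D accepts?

4

The useful subgraph on states {q0, q1, q3, q8} is acyclic, so L(D) is finite; the longest accepting path visits 4 useful states, giving maximum string length 3.
Counting accepting paths from q8 by length: 1 of length 0, 1 of length 1, 1 of length 2, 1 of length 3. Total 4.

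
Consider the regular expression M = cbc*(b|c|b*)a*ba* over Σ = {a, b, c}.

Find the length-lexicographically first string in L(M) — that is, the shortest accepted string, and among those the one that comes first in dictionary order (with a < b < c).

By inspection of the expression, no string of length less than 3 matches, and cbb is the lexicographically first match of length 3.

cbb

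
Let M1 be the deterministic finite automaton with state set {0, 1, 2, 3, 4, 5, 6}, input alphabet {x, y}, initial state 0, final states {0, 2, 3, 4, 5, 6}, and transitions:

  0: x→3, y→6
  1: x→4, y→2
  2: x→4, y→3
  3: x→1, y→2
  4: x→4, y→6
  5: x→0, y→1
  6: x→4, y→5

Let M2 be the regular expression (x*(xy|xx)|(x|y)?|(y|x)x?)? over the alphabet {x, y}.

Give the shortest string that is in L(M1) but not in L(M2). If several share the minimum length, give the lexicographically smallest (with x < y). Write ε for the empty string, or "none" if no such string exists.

The string yy is accepted by M1 but not by M2.
No shorter string lies in the difference, and yy is the lexicographically first length-2 string in L(M1) \ L(M2).

yy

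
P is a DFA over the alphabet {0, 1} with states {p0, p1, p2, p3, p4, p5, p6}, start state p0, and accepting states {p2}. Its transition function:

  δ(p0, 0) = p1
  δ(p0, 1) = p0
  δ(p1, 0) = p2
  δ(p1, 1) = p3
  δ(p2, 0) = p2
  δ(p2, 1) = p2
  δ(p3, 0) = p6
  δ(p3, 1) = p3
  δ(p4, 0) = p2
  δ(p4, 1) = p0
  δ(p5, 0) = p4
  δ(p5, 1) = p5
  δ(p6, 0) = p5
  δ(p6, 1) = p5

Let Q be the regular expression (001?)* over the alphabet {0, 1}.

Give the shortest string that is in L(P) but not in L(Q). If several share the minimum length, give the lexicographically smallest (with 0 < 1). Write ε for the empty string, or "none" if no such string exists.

The string 000 is accepted by P but not by Q.
No shorter string lies in the difference, and 000 is the lexicographically first length-3 string in L(P) \ L(Q).

000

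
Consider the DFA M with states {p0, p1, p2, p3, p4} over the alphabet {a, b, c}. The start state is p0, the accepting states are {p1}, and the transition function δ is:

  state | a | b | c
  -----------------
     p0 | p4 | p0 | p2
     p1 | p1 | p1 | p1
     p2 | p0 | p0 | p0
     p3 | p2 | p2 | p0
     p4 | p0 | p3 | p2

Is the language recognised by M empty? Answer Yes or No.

Yes

The states reachable from the start state are {p0, p2, p3, p4}.
None of the accepting states {p1} is reachable, so no string is accepted and L(M) = ∅.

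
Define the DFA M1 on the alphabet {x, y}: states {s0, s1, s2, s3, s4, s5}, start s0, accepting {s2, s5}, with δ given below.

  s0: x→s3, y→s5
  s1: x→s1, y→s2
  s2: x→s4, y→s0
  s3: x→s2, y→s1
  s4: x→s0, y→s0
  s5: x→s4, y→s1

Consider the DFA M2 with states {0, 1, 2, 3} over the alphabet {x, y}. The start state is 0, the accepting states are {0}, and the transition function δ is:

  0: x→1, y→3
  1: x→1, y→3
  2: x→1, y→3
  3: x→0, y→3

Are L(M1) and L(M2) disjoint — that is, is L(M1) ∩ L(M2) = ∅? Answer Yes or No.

Exploring the product automaton M1 × M2 from the start pair (s0, 0), following both machines on each input symbol, reaches 13 state pairs: (s0, 0), (s3, 1), (s5, 3), (s2, 1), (s1, 3), (s4, 0), (s4, 1), (s0, 3), (s1, 0), (s2, 3), (s0, 1), (s3, 0), (s1, 1).
M1 accepts in {s2, s5} and M2 accepts in {0}; no reachable pair has both components accepting, so no string drives both machines to acceptance simultaneously and L(M1) ∩ L(M2) = ∅.
So no string is accepted by both, and the intersection is empty.

Yes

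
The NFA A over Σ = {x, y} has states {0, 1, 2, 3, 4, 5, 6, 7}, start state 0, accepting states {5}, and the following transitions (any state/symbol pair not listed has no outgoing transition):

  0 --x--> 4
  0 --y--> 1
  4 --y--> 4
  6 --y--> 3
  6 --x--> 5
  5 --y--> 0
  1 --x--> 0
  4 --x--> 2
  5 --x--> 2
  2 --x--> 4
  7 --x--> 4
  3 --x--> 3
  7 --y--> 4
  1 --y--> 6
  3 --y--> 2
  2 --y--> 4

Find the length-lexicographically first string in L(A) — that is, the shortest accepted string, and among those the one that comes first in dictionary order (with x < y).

A breadth-first search from 0 reaches an accepting state first via the path 0 → 1 → 6 → 5 on input yyx.
No string of length < 3 is accepted (BFS exhausts all shorter strings without reaching an accepting state), and yyx is the lexicographically least accepting string of length 3.

yyx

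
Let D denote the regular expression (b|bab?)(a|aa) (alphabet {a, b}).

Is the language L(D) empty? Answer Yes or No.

The string ba matches the expression, so it belongs to L(D).
Since L(D) contains at least one string, it is not empty.

No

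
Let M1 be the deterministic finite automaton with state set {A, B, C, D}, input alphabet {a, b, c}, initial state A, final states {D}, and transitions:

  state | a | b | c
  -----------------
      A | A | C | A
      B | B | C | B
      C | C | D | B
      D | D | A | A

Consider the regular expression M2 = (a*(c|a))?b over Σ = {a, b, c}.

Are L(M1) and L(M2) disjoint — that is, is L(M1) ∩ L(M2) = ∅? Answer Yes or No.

Yes

Converting the expression M2 to a DFA (subset construction, then merging equivalent states) gives the minimal DFA with states {r0, r1, r2, r3}, start state r0, accepting states {r1} and transitions r0: a→r0, b→r1, c→r2; r1: a→r3, b→r3, c→r3; r2: a→r3, b→r1, c→r3; r3: a→r3, b→r3, c→r3.
Exploring the product automaton M1 × M2 from the start pair (A, r0), following both machines on each input symbol, reaches 7 state pairs: (A, r0), (C, r1), (A, r2), (C, r3), (D, r3), (B, r3), (A, r3).
M1 accepts in {D} and M2 accepts in {r1}; no reachable pair has both components accepting, so no string drives both machines to acceptance simultaneously and L(M1) ∩ L(M2) = ∅.
So no string is accepted by both, and the intersection is empty.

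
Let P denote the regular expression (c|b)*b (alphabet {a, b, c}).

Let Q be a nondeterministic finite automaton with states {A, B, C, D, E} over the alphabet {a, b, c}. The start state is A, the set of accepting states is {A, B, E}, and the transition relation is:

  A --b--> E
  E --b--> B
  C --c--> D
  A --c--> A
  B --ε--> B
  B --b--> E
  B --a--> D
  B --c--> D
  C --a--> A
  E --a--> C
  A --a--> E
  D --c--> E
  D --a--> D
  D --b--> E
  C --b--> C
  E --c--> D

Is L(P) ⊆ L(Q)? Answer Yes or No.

Converting the expression P to a DFA (subset construction, then merging equivalent states) gives the minimal DFA with states {p0, p1, p2}, start state p0, accepting states {p2} and transitions p0: a→p1, b→p2, c→p0; p1: a→p1, b→p1, c→p1; p2: a→p1, b→p2, c→p0.
Exploring the product automaton P × Q from the start pair (p0, A), following both machines on each input symbol, reaches 10 state pairs: (p0, A), (p1, E), (p2, E), (p1, C), (p1, B), (p1, D), (p2, B), (p0, D), (p1, A), (p0, E).
P accepts in {p2} and Q accepts in {A, B, E}. The reachable pairs whose P-component is accepting are (p2, E), (p2, B); in each of them the Q-component is accepting too, so the product for L(P) \ L(Q) (P-component accepting, Q-component rejecting) has no reachable accepting pair and the difference is empty.
Hence every string in L(P) is also in L(Q).

Yes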